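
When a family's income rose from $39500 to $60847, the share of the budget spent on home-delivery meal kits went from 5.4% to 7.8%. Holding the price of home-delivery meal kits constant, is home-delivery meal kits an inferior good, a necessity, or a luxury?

The budget share rises as income rises, so η > 1.

luxury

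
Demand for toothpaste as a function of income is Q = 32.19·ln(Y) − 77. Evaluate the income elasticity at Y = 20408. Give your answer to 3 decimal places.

0.133

At Y = 20408: Q = 242.443.
dQ/dY = 32.19/Y = 0.00157732 at this income.
η = (dQ/dY)·(Y/Q) = 0.00157732 × (20408/242.443) = 0.133.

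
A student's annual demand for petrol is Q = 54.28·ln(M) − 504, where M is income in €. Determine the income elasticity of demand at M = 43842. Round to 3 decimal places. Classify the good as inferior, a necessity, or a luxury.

At M = 43842: Q = 76.164.
dQ/dM = 54.28/M = 0.00123808 at this income.
η = (dQ/dM)·(M/Q) = 0.00123808 × (43842/76.164) = 0.713.
Since 0 < η < 1, the good is a necessity.

0.713 (necessity)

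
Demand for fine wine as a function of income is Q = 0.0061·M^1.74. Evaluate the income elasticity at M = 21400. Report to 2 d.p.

For Q = A·M^β the income elasticity is constant and equal to β.
Here β = 1.74, so η = 1.74.

1.74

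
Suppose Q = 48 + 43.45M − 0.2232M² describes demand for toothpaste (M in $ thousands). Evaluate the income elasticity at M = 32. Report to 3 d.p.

0.771

At M = 32: Q = 1209.8432.
dQ/dM = 43.45 − 0.4464M = 29.16520.
η = (dQ/dM)·(M/Q) = 29.16520 × (32/1209.8432) = 0.771.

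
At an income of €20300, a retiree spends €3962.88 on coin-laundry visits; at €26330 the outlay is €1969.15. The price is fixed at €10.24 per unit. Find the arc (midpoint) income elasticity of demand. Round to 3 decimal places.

With a constant price, Q₁ = 3962.88/10.24 = 387.000 and Q₂ = 1969.15/10.24 = 192.300 (equivalently, work directly with expenditure since P cancels).
Midpoint %ΔQ = (1969.15 − 3962.88)/2966.02 = -0.67219; midpoint %ΔI = (26330 − 20300)/23315 = 0.25863.
η = -0.67219 / 0.25863 = -2.599.

-2.599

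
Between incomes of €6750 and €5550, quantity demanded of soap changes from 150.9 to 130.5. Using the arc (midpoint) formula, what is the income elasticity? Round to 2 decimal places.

ΔQ = 130.5 − 150.9 = -20.4; midpoint Q̄ = (150.9 + 130.5)/2 = 140.7.
ΔI = 5550 − 6750 = -1200; midpoint Ī = (6750 + 5550)/2 = 6150.
η = (ΔQ/Q̄) ÷ (ΔI/Ī) = (-20.4/140.7) ÷ (-1200/6150) = 0.74.

0.74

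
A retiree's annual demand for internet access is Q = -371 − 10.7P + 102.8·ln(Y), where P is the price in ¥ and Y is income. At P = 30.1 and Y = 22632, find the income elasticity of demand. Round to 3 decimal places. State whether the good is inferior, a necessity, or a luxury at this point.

0.304 (necessity)

At P = 30.1, Y = 22632: Q = 337.718.
Holding P constant, ∂Q/∂Y = 102.8/Y = 0.00454224.
η_Y = (∂Q/∂Y)·(Y/Q) = 0.00454224 × (22632/337.718) = 0.304.
Since 0 < η < 1, this is a necessity.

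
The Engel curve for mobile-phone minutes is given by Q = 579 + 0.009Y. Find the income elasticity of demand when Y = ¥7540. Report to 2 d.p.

0.10

At Y = 7540: Q = 646.860.
dQ/dY = 0.009.
η = (dQ/dY)·(Y/Q) = 0.009 × (7540/646.860) = 0.10.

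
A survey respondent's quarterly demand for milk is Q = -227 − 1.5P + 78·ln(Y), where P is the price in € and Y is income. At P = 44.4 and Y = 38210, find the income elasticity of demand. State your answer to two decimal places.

0.15

At P = 44.4, Y = 38210: Q = 529.366.
Holding P constant, ∂Q/∂Y = 78/Y = 0.00204135.
η_Y = (∂Q/∂Y)·(Y/Q) = 0.00204135 × (38210/529.366) = 0.15.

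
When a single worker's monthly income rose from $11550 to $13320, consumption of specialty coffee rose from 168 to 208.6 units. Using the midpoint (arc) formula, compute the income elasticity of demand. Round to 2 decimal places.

1.51

ΔQ = 208.6 − 168 = 40.6; midpoint Q̄ = (168 + 208.6)/2 = 188.3.
ΔI = 13320 − 11550 = 1770; midpoint Ī = (11550 + 13320)/2 = 12435.
η = (ΔQ/Q̄) ÷ (ΔI/Ī) = (40.6/188.3) ÷ (1770/12435) = 1.51.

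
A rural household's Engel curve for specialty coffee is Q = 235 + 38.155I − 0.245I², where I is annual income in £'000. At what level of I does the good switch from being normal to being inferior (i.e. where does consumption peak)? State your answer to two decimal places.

dQ/dI = 38.155 − 0.49I.
The good is inferior where dQ/dI < 0. Setting dQ/dI = 0 gives I = 38.155 / 0.49 = 77.87.

77.87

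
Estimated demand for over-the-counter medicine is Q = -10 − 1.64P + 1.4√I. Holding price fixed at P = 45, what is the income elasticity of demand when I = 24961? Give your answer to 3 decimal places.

0.805

At P = 45, I = 24961: Q = 137.387.
Holding P constant, ∂Q/∂I = 1.4/(2√I) = 0.00443065.
η_I = (∂Q/∂I)·(I/Q) = 0.00443065 × (24961/137.387) = 0.805.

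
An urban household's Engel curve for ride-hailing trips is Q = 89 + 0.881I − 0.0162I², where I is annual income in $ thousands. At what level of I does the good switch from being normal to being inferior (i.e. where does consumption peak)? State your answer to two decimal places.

27.19

dQ/dI = 0.881 − 0.0324I.
The good is inferior where dQ/dI < 0. Setting dQ/dI = 0 gives I = 0.881 / 0.0324 = 27.19.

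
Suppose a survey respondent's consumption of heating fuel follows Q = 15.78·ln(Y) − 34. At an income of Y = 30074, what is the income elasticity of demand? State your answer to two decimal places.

0.12

At Y = 30074: Q = 128.714.
dQ/dY = 15.78/Y = 0.000524706 at this income.
η = (dQ/dY)·(Y/Q) = 0.000524706 × (30074/128.714) = 0.12.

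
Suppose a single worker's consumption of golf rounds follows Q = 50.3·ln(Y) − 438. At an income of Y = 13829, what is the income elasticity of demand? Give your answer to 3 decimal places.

At Y = 13829: Q = 41.587.
dQ/dY = 50.3/Y = 0.00363728 at this income.
η = (dQ/dY)·(Y/Q) = 0.00363728 × (13829/41.587) = 1.210.

1.210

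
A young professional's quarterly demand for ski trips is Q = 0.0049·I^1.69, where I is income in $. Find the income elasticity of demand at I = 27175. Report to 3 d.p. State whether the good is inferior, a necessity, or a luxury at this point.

For Q = A·I^β the income elasticity is constant and equal to β.
Here β = 1.69, so η = 1.690.
Since η > 1, the good is a luxury.

1.690 (luxury)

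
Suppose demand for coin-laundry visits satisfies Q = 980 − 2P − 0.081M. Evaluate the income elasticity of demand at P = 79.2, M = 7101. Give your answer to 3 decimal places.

-2.334

At P = 79.2, M = 7101: Q = 246.419.
Holding P constant, ∂Q/∂M = −0.081.
η_M = (∂Q/∂M)·(M/Q) = -0.081 × (7101/246.419) = -2.334.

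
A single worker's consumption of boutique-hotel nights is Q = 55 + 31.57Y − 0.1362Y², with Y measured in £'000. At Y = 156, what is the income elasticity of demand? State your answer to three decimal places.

At Y = 156: Q = 1665.3568.
dQ/dY = 31.57 − 0.2724Y = -10.92440.
η = (dQ/dY)·(Y/Q) = -10.92440 × (156/1665.3568) = -1.023.

-1.023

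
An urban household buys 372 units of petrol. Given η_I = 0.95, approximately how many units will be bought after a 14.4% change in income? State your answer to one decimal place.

422.9

%ΔQ ≈ η × %ΔI = 0.95 × 14.4% = 13.68%.
New Q ≈ 372 × (1 + 0.1368) = 422.9.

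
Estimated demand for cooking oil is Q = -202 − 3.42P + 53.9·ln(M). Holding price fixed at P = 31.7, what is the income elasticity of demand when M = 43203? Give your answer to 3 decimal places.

0.203

At P = 31.7, M = 43203: Q = 264.897.
Holding P constant, ∂Q/∂M = 53.9/M = 0.0012476.
η_M = (∂Q/∂M)·(M/Q) = 0.0012476 × (43203/264.897) = 0.203.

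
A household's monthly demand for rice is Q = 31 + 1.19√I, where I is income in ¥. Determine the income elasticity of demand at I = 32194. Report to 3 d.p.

0.437

At I = 32194: Q = 244.518.
dQ/dI = 1.19/(2√I) = 0.00331611 at this income.
η = (dQ/dI)·(I/Q) = 0.00331611 × (32194/244.518) = 0.437.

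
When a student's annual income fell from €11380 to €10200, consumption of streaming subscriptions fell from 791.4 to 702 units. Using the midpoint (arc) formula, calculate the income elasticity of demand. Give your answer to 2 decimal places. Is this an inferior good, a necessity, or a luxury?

1.09 (luxury)

ΔQ = 702 − 791.4 = -89.4; midpoint Q̄ = (791.4 + 702)/2 = 746.7.
ΔI = 10200 − 11380 = -1180; midpoint Ī = (11380 + 10200)/2 = 10790.
η = (ΔQ/Q̄) ÷ (ΔI/Ī) = (-89.4/746.7) ÷ (-1180/10790) = 1.09.
η > 1 ⇒ luxury.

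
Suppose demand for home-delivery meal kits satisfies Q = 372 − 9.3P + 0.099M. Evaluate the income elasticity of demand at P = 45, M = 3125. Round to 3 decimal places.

1.177

At P = 45, M = 3125: Q = 262.875.
Holding P constant, ∂Q/∂M = 0.099.
η_M = (∂Q/∂M)·(M/Q) = 0.099 × (3125/262.875) = 1.177.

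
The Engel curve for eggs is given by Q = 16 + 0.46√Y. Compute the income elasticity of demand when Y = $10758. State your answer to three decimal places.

0.374

At Y = 10758: Q = 63.712.
dQ/dY = 0.46/(2√Y) = 0.00221749 at this income.
η = (dQ/dY)·(Y/Q) = 0.00221749 × (10758/63.712) = 0.374.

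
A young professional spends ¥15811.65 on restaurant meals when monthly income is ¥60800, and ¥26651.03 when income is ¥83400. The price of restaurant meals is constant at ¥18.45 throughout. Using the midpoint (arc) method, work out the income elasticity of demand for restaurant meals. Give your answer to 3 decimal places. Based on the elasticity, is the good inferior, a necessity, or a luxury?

With a constant price, Q₁ = 15811.65/18.45 = 857.000 and Q₂ = 26651.03/18.45 = 1444.500 (equivalently, work directly with expenditure since P cancels).
Midpoint %ΔQ = (26651.03 − 15811.65)/21231.34 = 0.51054; midpoint %ΔI = (83400 − 60800)/72100 = 0.31345.
η = 0.51054 / 0.31345 = 1.629.
η > 1 ⇒ luxury.

1.629 (luxury)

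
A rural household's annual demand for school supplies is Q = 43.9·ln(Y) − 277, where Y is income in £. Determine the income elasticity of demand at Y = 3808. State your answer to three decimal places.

At Y = 3808: Q = 84.949.
dQ/dY = 43.9/Y = 0.0115284 at this income.
η = (dQ/dY)·(Y/Q) = 0.0115284 × (3808/84.949) = 0.517.

0.517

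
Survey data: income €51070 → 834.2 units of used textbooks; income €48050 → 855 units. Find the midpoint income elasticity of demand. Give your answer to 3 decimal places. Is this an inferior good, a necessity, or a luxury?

ΔQ = 855 − 834.2 = 20.8; midpoint Q̄ = (834.2 + 855)/2 = 844.6.
ΔI = 48050 − 51070 = -3020; midpoint Ī = (51070 + 48050)/2 = 49560.
η = (ΔQ/Q̄) ÷ (ΔI/Ī) = (20.8/844.6) ÷ (-3020/49560) = -0.404.
η < 0 ⇒ inferior good.

-0.404 (inferior good)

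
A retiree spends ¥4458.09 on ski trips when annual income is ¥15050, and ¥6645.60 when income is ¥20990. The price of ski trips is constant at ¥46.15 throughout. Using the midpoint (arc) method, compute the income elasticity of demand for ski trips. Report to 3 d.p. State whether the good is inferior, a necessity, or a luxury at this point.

1.195 (luxury)

With a constant price, Q₁ = 4458.09/46.15 = 96.600 and Q₂ = 6645.60/46.15 = 144.000 (equivalently, work directly with expenditure since P cancels).
Midpoint %ΔQ = (6645.60 − 4458.09)/5551.85 = 0.39401; midpoint %ΔI = (20990 − 15050)/18020 = 0.32963.
η = 0.39401 / 0.32963 = 1.195.
η > 1 ⇒ luxury.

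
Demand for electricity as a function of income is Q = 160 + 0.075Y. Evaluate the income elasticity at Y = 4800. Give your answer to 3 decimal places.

At Y = 4800: Q = 520.000.
dQ/dY = 0.075.
η = (dQ/dY)·(Y/Q) = 0.075 × (4800/520.000) = 0.692.

0.692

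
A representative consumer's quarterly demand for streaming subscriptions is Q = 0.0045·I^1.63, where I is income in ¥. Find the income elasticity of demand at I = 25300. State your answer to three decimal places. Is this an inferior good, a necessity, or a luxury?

1.630 (luxury)

For Q = A·I^β the income elasticity is constant and equal to β.
Here β = 1.63, so η = 1.630.
Since η > 1, the good is a luxury.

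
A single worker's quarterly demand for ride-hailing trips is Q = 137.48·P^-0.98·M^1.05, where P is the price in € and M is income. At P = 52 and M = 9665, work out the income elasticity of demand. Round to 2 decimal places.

For a multiplicative demand Q = A·P^α·M^β, the income elasticity is β everywhere.
Here β = 1.05, so η = 1.05.

1.05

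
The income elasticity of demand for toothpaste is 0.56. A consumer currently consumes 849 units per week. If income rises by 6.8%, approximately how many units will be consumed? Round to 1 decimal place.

%ΔQ ≈ η × %ΔI = 0.56 × 6.8% = 3.808%.
New Q ≈ 849 × (1 + 0.03808) = 881.3.

881.3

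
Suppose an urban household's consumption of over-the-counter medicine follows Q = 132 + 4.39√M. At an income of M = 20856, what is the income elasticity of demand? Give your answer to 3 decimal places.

0.414

At M = 20856: Q = 765.987.
dQ/dM = 4.39/(2√M) = 0.0151991 at this income.
η = (dQ/dM)·(M/Q) = 0.0151991 × (20856/765.987) = 0.414.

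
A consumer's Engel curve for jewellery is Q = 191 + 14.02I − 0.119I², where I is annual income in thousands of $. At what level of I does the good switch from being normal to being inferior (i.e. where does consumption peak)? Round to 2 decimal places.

58.91

dQ/dI = 14.02 − 0.238I.
The good is inferior where dQ/dI < 0. Setting dQ/dI = 0 gives I = 14.02 / 0.238 = 58.91.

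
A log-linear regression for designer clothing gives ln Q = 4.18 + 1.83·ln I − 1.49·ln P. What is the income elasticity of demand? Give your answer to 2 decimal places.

In a log-linear demand, the coefficient on ln I is the income elasticity.
So η = 1.83.

1.83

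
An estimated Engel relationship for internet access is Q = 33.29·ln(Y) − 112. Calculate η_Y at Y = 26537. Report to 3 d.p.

At Y = 26537: Q = 227.102.
dQ/dY = 33.29/Y = 0.00125447 at this income.
η = (dQ/dY)·(Y/Q) = 0.00125447 × (26537/227.102) = 0.147.

0.147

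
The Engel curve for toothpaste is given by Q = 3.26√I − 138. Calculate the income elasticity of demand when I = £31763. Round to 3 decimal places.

0.656

At I = 31763: Q = 443.003.
dQ/dI = 3.26/(2√I) = 0.00914591 at this income.
η = (dQ/dI)·(I/Q) = 0.00914591 × (31763/443.003) = 0.656.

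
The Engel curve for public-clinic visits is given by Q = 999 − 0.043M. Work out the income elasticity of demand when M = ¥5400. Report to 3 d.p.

At M = 5400: Q = 766.800.
dQ/dM = −0.043.
η = (dQ/dM)·(M/Q) = -0.043 × (5400/766.800) = -0.303.

-0.303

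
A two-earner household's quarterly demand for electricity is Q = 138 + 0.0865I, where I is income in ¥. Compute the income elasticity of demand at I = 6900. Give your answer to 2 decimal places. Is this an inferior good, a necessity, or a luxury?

0.81 (necessity)

At I = 6900: Q = 734.850.
dQ/dI = 0.0865.
η = (dQ/dI)·(I/Q) = 0.0865 × (6900/734.850) = 0.81.
Since 0 < η < 1, the good is a necessity.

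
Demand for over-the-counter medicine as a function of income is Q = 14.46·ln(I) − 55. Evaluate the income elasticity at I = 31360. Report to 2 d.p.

0.15

At I = 31360: Q = 94.709.
dQ/dI = 14.46/I = 0.000461097 at this income.
η = (dQ/dI)·(I/Q) = 0.000461097 × (31360/94.709) = 0.15.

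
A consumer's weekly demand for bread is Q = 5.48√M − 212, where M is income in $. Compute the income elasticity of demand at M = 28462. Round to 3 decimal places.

0.649

At M = 28462: Q = 712.514.
dQ/dM = 5.48/(2√M) = 0.0162412 at this income.
η = (dQ/dM)·(M/Q) = 0.0162412 × (28462/712.514) = 0.649.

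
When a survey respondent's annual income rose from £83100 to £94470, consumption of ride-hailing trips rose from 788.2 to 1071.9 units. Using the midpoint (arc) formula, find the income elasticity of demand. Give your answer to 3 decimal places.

2.382

ΔQ = 1071.9 − 788.2 = 283.7; midpoint Q̄ = (788.2 + 1071.9)/2 = 930.05.
ΔI = 94470 − 83100 = 11370; midpoint Ī = (83100 + 94470)/2 = 88785.
η = (ΔQ/Q̄) ÷ (ΔI/Ī) = (283.7/930.05) ÷ (11370/88785) = 2.382.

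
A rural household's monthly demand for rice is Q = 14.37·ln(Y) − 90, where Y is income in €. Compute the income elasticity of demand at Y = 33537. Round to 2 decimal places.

At Y = 33537: Q = 59.741.
dQ/dY = 14.37/Y = 0.000428482 at this income.
η = (dQ/dY)·(Y/Q) = 0.000428482 × (33537/59.741) = 0.24.

0.24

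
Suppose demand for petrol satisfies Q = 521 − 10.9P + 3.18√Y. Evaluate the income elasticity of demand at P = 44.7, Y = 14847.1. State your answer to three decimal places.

0.460

At P = 44.7, Y = 14847.1: Q = 421.249.
Holding P constant, ∂Q/∂Y = 3.18/(2√Y) = 0.013049.
η_Y = (∂Q/∂Y)·(Y/Q) = 0.013049 × (14847.1/421.249) = 0.460.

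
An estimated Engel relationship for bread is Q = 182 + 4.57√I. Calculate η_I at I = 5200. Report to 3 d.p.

0.322

At I = 5200: Q = 511.547.
dQ/dI = 4.57/(2√I) = 0.0316872 at this income.
η = (dQ/dI)·(I/Q) = 0.0316872 × (5200/511.547) = 0.322.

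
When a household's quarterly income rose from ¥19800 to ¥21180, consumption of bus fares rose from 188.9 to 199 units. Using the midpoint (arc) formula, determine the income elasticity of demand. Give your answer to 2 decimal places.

0.77

ΔQ = 199 − 188.9 = 10.1; midpoint Q̄ = (188.9 + 199)/2 = 193.95.
ΔI = 21180 − 19800 = 1380; midpoint Ī = (19800 + 21180)/2 = 20490.
η = (ΔQ/Q̄) ÷ (ΔI/Ī) = (10.1/193.95) ÷ (1380/20490) = 0.77.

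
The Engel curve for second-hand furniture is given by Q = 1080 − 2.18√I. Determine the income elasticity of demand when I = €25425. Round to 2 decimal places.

-0.24

At I = 25425: Q = 732.394.
dQ/dI = -2.18/(2√I) = -0.0068359 at this income.
η = (dQ/dI)·(I/Q) = -0.0068359 × (25425/732.394) = -0.24.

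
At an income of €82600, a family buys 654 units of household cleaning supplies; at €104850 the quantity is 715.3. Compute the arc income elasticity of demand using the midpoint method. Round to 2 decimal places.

0.38

ΔQ = 715.3 − 654 = 61.3; midpoint Q̄ = (654 + 715.3)/2 = 684.65.
ΔI = 104850 − 82600 = 22250; midpoint Ī = (82600 + 104850)/2 = 93725.
η = (ΔQ/Q̄) ÷ (ΔI/Ī) = (61.3/684.65) ÷ (22250/93725) = 0.38.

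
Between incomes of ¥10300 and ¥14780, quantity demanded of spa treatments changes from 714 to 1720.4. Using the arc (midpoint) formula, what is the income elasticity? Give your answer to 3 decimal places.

ΔQ = 1720.4 − 714 = 1006.4; midpoint Q̄ = (714 + 1720.4)/2 = 1217.2.
ΔI = 14780 − 10300 = 4480; midpoint Ī = (10300 + 14780)/2 = 12540.
η = (ΔQ/Q̄) ÷ (ΔI/Ī) = (1006.4/1217.2) ÷ (4480/12540) = 2.314.

2.314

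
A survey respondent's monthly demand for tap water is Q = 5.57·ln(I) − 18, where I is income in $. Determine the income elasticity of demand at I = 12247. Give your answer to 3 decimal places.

At I = 12247: Q = 34.431.
dQ/dI = 5.57/I = 0.000454805 at this income.
η = (dQ/dI)·(I/Q) = 0.000454805 × (12247/34.431) = 0.162.

0.162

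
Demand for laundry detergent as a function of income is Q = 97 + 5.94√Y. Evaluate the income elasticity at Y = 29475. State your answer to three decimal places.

At Y = 29475: Q = 1116.796.
dQ/dY = 5.94/(2√Y) = 0.0172993 at this income.
η = (dQ/dY)·(Y/Q) = 0.0172993 × (29475/1116.796) = 0.457.

0.457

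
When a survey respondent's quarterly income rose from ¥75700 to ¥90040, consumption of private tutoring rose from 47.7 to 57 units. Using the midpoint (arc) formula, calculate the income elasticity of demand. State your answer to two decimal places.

1.03

ΔQ = 57 − 47.7 = 9.3; midpoint Q̄ = (47.7 + 57)/2 = 52.35.
ΔI = 90040 − 75700 = 14340; midpoint Ī = (75700 + 90040)/2 = 82870.
η = (ΔQ/Q̄) ÷ (ΔI/Ī) = (9.3/52.35) ÷ (14340/82870) = 1.03.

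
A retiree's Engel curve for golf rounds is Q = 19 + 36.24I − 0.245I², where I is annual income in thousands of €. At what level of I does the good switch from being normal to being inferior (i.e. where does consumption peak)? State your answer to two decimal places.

dQ/dI = 36.24 − 0.49I.
The good is inferior where dQ/dI < 0. Setting dQ/dI = 0 gives I = 36.24 / 0.49 = 73.96.

73.96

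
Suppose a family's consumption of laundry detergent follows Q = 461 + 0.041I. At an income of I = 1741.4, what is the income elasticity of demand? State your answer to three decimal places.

0.134

At I = 1741.4: Q = 532.397.
dQ/dI = 0.041.
η = (dQ/dI)·(I/Q) = 0.041 × (1741.4/532.397) = 0.134.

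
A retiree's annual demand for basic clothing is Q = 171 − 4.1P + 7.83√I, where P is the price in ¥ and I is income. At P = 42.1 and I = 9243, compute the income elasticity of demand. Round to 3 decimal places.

0.501

At P = 42.1, I = 9243: Q = 751.170.
Holding P constant, ∂Q/∂I = 7.83/(2√I) = 0.0407216.
η_I = (∂Q/∂I)·(I/Q) = 0.0407216 × (9243/751.170) = 0.501.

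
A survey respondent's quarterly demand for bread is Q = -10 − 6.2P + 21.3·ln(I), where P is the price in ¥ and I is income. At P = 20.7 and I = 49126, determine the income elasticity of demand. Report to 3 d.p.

At P = 20.7, I = 49126: Q = 91.746.
Holding P constant, ∂Q/∂I = 21.3/I = 0.000433579.
η_I = (∂Q/∂I)·(I/Q) = 0.000433579 × (49126/91.746) = 0.232.

0.232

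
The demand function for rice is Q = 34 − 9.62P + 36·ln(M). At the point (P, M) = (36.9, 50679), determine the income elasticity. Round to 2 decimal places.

At P = 36.9, M = 50679: Q = 69.020.
Holding P constant, ∂Q/∂M = 36/M = 0.000710353.
η_M = (∂Q/∂M)·(M/Q) = 0.000710353 × (50679/69.020) = 0.52.

0.52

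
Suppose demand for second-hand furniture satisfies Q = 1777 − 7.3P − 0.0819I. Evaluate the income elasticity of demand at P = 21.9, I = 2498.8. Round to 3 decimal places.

At P = 21.9, I = 2498.8: Q = 1412.478.
Holding P constant, ∂Q/∂I = −0.0819.
η_I = (∂Q/∂I)·(I/Q) = -0.0819 × (2498.8/1412.478) = -0.145.

-0.145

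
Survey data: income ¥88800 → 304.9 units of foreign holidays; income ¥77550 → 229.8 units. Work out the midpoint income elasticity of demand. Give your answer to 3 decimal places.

ΔQ = 229.8 − 304.9 = -75.1; midpoint Q̄ = (304.9 + 229.8)/2 = 267.35.
ΔI = 77550 − 88800 = -11250; midpoint Ī = (88800 + 77550)/2 = 83175.
η = (ΔQ/Q̄) ÷ (ΔI/Ī) = (-75.1/267.35) ÷ (-11250/83175) = 2.077.

2.077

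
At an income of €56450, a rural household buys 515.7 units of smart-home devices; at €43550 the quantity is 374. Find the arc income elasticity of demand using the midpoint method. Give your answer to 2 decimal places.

1.23

ΔQ = 374 − 515.7 = -141.7; midpoint Q̄ = (515.7 + 374)/2 = 444.85.
ΔI = 43550 − 56450 = -12900; midpoint Ī = (56450 + 43550)/2 = 50000.
η = (ΔQ/Q̄) ÷ (ΔI/Ī) = (-141.7/444.85) ÷ (-12900/50000) = 1.23.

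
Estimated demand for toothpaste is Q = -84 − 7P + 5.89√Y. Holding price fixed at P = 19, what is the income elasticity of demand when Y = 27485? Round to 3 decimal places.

At P = 19, Y = 27485: Q = 759.480.
Holding P constant, ∂Q/∂Y = 5.89/(2√Y) = 0.0177639.
η_Y = (∂Q/∂Y)·(Y/Q) = 0.0177639 × (27485/759.480) = 0.643.

0.643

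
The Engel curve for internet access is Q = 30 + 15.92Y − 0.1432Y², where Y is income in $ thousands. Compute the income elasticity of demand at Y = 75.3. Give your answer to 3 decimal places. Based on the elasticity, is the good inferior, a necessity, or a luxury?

At Y = 75.3: Q = 416.8191.
dQ/dY = 15.92 − 0.2864Y = -5.64592.
η = (dQ/dY)·(Y/Q) = -5.64592 × (75.3/416.8191) = -1.020.
η < 0 ⇒ inferior good.

-1.020 (inferior good)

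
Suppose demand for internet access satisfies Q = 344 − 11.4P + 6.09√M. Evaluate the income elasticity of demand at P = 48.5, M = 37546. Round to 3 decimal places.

At P = 48.5, M = 37546: Q = 971.147.
Holding P constant, ∂Q/∂M = 6.09/(2√M) = 0.0157147.
η_M = (∂Q/∂M)·(M/Q) = 0.0157147 × (37546/971.147) = 0.608.

0.608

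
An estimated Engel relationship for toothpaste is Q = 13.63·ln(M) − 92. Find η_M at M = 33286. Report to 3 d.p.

0.273

At M = 33286: Q = 49.928.
dQ/dM = 13.63/M = 0.000409481 at this income.
η = (dQ/dM)·(M/Q) = 0.000409481 × (33286/49.928) = 0.273.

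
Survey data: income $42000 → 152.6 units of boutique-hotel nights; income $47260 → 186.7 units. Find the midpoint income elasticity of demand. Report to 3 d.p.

ΔQ = 186.7 − 152.6 = 34.1; midpoint Q̄ = (152.6 + 186.7)/2 = 169.65.
ΔI = 47260 − 42000 = 5260; midpoint Ī = (42000 + 47260)/2 = 44630.
η = (ΔQ/Q̄) ÷ (ΔI/Ī) = (34.1/169.65) ÷ (5260/44630) = 1.705.

1.705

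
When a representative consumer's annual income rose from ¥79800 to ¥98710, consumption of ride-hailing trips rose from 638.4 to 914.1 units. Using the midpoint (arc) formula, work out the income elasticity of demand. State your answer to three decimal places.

ΔQ = 914.1 − 638.4 = 275.7; midpoint Q̄ = (638.4 + 914.1)/2 = 776.25.
ΔI = 98710 − 79800 = 18910; midpoint Ī = (79800 + 98710)/2 = 89255.
η = (ΔQ/Q̄) ÷ (ΔI/Ī) = (275.7/776.25) ÷ (18910/89255) = 1.676.

1.676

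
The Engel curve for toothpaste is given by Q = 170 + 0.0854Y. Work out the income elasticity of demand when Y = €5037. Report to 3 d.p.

At Y = 5037: Q = 600.160.
dQ/dY = 0.0854.
η = (dQ/dY)·(Y/Q) = 0.0854 × (5037/600.160) = 0.717.

0.717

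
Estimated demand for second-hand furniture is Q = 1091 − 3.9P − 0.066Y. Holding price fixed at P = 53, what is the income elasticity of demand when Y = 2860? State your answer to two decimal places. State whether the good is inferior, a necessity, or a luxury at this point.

-0.27 (inferior good)

At P = 53, Y = 2860: Q = 695.540.
Holding P constant, ∂Q/∂Y = −0.066.
η_Y = (∂Q/∂Y)·(Y/Q) = -0.066 × (2860/695.540) = -0.27.
Since η < 0, this is an inferior good.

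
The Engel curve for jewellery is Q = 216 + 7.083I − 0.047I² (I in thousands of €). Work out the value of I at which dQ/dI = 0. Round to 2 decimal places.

75.35

dQ/dI = 7.083 − 0.094I.
The good is inferior where dQ/dI < 0. Setting dQ/dI = 0 gives I = 7.083 / 0.094 = 75.35.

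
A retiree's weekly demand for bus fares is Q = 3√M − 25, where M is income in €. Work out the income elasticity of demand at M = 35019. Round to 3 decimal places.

0.523

At M = 35019: Q = 536.401.
dQ/dM = 3/(2√M) = 0.00801566 at this income.
η = (dQ/dM)·(M/Q) = 0.00801566 × (35019/536.401) = 0.523.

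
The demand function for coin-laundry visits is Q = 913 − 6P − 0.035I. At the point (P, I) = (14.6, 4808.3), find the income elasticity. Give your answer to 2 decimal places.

-0.26

At P = 14.6, I = 4808.3: Q = 657.110.
Holding P constant, ∂Q/∂I = −0.035.
η_I = (∂Q/∂I)·(I/Q) = -0.035 × (4808.3/657.110) = -0.26.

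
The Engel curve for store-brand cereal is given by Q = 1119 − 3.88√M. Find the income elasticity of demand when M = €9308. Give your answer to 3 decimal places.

-0.251

At M = 9308: Q = 744.665.
dQ/dM = -3.88/(2√M) = -0.0201082 at this income.
η = (dQ/dM)·(M/Q) = -0.0201082 × (9308/744.665) = -0.251.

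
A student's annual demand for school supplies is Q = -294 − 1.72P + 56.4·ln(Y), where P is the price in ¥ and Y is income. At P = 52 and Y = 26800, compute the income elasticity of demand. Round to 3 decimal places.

At P = 52, Y = 26800: Q = 191.623.
Holding P constant, ∂Q/∂Y = 56.4/Y = 0.00210448.
η_Y = (∂Q/∂Y)·(Y/Q) = 0.00210448 × (26800/191.623) = 0.294.

0.294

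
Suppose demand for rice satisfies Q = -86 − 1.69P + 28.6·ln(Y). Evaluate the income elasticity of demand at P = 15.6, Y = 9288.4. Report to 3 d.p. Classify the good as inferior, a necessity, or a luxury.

At P = 15.6, Y = 9288.4: Q = 148.941.
Holding P constant, ∂Q/∂Y = 28.6/Y = 0.00307911.
η_Y = (∂Q/∂Y)·(Y/Q) = 0.00307911 × (9288.4/148.941) = 0.192.
Since 0 < η < 1, this is a necessity.

0.192 (necessity)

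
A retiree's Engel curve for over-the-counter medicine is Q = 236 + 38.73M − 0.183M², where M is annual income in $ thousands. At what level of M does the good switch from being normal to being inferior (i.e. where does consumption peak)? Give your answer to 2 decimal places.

105.82

dQ/dM = 38.73 − 0.366M.
The good is inferior where dQ/dM < 0. Setting dQ/dM = 0 gives M = 38.73 / 0.366 = 105.82.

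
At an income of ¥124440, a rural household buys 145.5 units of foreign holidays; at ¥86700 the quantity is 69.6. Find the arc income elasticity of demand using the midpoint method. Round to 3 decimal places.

ΔQ = 69.6 − 145.5 = -75.9; midpoint Q̄ = (145.5 + 69.6)/2 = 107.55.
ΔI = 86700 − 124440 = -37740; midpoint Ī = (124440 + 86700)/2 = 105570.
η = (ΔQ/Q̄) ÷ (ΔI/Ī) = (-75.9/107.55) ÷ (-37740/105570) = 1.974.

1.974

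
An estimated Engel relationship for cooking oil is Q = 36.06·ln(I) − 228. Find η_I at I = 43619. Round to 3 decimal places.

At I = 43619: Q = 157.238.
dQ/dI = 36.06/I = 0.000826704 at this income.
η = (dQ/dI)·(I/Q) = 0.000826704 × (43619/157.238) = 0.229.

0.229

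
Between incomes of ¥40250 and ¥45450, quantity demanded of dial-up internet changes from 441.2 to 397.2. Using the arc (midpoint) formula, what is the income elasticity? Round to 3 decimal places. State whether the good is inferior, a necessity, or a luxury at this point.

-0.865 (inferior good)

ΔQ = 397.2 − 441.2 = -44; midpoint Q̄ = (441.2 + 397.2)/2 = 419.2.
ΔI = 45450 − 40250 = 5200; midpoint Ī = (40250 + 45450)/2 = 42850.
η = (ΔQ/Q̄) ÷ (ΔI/Ī) = (-44/419.2) ÷ (5200/42850) = -0.865.
η < 0 ⇒ inferior good.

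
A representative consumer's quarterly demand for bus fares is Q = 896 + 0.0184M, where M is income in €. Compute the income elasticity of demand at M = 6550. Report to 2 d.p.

At M = 6550: Q = 1016.520.
dQ/dM = 0.0184.
η = (dQ/dM)·(M/Q) = 0.0184 × (6550/1016.520) = 0.12.

0.12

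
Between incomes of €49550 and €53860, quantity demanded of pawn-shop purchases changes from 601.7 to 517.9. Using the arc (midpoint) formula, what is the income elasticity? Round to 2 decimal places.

-1.80

ΔQ = 517.9 − 601.7 = -83.8; midpoint Q̄ = (601.7 + 517.9)/2 = 559.8.
ΔI = 53860 − 49550 = 4310; midpoint Ī = (49550 + 53860)/2 = 51705.
η = (ΔQ/Q̄) ÷ (ΔI/Ī) = (-83.8/559.8) ÷ (4310/51705) = -1.80.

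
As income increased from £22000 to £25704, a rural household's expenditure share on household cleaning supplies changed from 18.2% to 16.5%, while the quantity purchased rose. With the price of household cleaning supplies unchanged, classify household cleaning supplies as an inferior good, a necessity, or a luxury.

necessity

Quantity rises but the budget share falls as income rises, so 0 < η < 1.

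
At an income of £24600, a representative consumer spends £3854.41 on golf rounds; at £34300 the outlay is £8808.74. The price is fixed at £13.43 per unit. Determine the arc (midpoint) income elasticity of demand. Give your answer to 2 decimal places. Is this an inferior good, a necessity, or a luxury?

With a constant price, Q₁ = 3854.41/13.43 = 287.000 and Q₂ = 8808.74/13.43 = 655.900 (equivalently, work directly with expenditure since P cancels).
Midpoint %ΔQ = (8808.74 − 3854.41)/6331.58 = 0.78248; midpoint %ΔI = (34300 − 24600)/29450 = 0.32937.
η = 0.78248 / 0.32937 = 2.38.
η > 1 ⇒ luxury.

2.38 (luxury)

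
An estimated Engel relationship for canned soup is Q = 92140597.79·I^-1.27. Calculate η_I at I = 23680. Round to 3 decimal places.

For Q = A·I^β the income elasticity is constant and equal to β.
Here β = -1.27, so η = -1.270.

-1.270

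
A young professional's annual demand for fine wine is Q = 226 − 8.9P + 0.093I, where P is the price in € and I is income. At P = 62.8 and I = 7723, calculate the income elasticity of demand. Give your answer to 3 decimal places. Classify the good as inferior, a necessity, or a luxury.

1.864 (luxury)

At P = 62.8, I = 7723: Q = 385.319.
Holding P constant, ∂Q/∂I = 0.093.
η_I = (∂Q/∂I)·(I/Q) = 0.093 × (7723/385.319) = 1.864.
Since η > 1, this is a luxury.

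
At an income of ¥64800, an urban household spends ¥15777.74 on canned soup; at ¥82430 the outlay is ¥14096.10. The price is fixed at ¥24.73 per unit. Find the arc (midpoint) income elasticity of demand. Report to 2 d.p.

With a constant price, Q₁ = 15777.74/24.73 = 638.000 and Q₂ = 14096.10/24.73 = 570.000 (equivalently, work directly with expenditure since P cancels).
Midpoint %ΔQ = (14096.10 − 15777.74)/14936.92 = -0.11258; midpoint %ΔI = (82430 − 64800)/73615 = 0.23949.
η = -0.11258 / 0.23949 = -0.47.

-0.47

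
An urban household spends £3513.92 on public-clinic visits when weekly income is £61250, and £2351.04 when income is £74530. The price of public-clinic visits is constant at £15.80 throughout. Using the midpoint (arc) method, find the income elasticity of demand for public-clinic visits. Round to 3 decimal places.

-2.027

With a constant price, Q₁ = 3513.92/15.80 = 222.400 and Q₂ = 2351.04/15.80 = 148.800 (equivalently, work directly with expenditure since P cancels).
Midpoint %ΔQ = (2351.04 − 3513.92)/2932.48 = -0.39655; midpoint %ΔI = (74530 − 61250)/67890 = 0.19561.
η = -0.39655 / 0.19561 = -2.027.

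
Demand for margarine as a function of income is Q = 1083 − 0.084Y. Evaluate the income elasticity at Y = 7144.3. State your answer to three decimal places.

At Y = 7144.3: Q = 482.879.
dQ/dY = −0.084.
η = (dQ/dY)·(Y/Q) = -0.084 × (7144.3/482.879) = -1.243.

-1.243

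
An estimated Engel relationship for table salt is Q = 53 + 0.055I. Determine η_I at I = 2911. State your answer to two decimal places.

0.75

At I = 2911: Q = 213.105.
dQ/dI = 0.055.
η = (dQ/dI)·(I/Q) = 0.055 × (2911/213.105) = 0.75.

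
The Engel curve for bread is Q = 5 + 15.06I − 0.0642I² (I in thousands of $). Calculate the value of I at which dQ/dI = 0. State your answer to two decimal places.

dQ/dI = 15.06 − 0.1284I.
The good is inferior where dQ/dI < 0. Setting dQ/dI = 0 gives I = 15.06 / 0.1284 = 117.29.

117.29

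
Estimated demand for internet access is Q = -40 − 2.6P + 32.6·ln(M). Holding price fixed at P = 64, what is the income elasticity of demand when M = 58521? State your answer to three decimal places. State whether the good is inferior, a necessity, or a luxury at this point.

At P = 64, M = 58521: Q = 151.455.
Holding P constant, ∂Q/∂M = 32.6/M = 0.000557065.
η_M = (∂Q/∂M)·(M/Q) = 0.000557065 × (58521/151.455) = 0.215.
Since 0 < η < 1, this is a necessity.

0.215 (necessity)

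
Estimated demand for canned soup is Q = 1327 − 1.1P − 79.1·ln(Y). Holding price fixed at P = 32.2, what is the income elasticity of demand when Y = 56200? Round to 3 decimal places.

-0.185

At P = 32.2, Y = 56200: Q = 426.489.
Holding P constant, ∂Q/∂Y = -79.1/Y = -0.00140747.
η_Y = (∂Q/∂Y)·(Y/Q) = -0.00140747 × (56200/426.489) = -0.185.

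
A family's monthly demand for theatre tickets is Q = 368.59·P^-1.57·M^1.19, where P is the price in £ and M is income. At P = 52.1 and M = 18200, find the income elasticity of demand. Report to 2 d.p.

For a multiplicative demand Q = A·P^α·M^β, the income elasticity is β everywhere.
Here β = 1.19, so η = 1.19.

1.19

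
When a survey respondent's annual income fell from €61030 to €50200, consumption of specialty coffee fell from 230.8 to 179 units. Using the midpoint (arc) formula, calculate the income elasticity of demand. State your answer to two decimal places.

ΔQ = 179 − 230.8 = -51.8; midpoint Q̄ = (230.8 + 179)/2 = 204.9.
ΔI = 50200 − 61030 = -10830; midpoint Ī = (61030 + 50200)/2 = 55615.
η = (ΔQ/Q̄) ÷ (ΔI/Ī) = (-51.8/204.9) ÷ (-10830/55615) = 1.30.

1.30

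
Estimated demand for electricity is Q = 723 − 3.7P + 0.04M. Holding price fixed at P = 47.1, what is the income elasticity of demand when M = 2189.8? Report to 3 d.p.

At P = 47.1, M = 2189.8: Q = 636.322.
Holding P constant, ∂Q/∂M = 0.04.
η_M = (∂Q/∂M)·(M/Q) = 0.04 × (2189.8/636.322) = 0.138.

0.138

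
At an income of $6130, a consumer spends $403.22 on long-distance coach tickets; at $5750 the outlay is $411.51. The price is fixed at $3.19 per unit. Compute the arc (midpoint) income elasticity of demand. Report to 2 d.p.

With a constant price, Q₁ = 403.22/3.19 = 126.401 and Q₂ = 411.51/3.19 = 129.000 (equivalently, work directly with expenditure since P cancels).
Midpoint %ΔQ = (411.51 − 403.22)/407.37 = 0.02035; midpoint %ΔI = (5750 − 6130)/5940 = -0.06397.
η = 0.02035 / -0.06397 = -0.32.

-0.32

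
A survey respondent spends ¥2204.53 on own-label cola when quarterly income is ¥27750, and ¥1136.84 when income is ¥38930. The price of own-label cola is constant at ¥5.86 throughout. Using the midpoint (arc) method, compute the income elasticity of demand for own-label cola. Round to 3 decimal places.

-1.906

With a constant price, Q₁ = 2204.53/5.86 = 376.200 and Q₂ = 1136.84/5.86 = 194.000 (equivalently, work directly with expenditure since P cancels).
Midpoint %ΔQ = (1136.84 − 2204.53)/1670.69 = -0.63907; midpoint %ΔI = (38930 − 27750)/33340 = 0.33533.
η = -0.63907 / 0.33533 = -1.906.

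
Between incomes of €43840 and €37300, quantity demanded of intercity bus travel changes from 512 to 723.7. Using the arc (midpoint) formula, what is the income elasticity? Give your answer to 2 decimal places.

ΔQ = 723.7 − 512 = 211.7; midpoint Q̄ = (512 + 723.7)/2 = 617.85.
ΔI = 37300 − 43840 = -6540; midpoint Ī = (43840 + 37300)/2 = 40570.
η = (ΔQ/Q̄) ÷ (ΔI/Ī) = (211.7/617.85) ÷ (-6540/40570) = -2.13.

-2.13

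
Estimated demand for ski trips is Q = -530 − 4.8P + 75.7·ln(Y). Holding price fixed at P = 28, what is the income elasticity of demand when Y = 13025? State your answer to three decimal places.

At P = 28, Y = 13025: Q = 52.829.
Holding P constant, ∂Q/∂Y = 75.7/Y = 0.0058119.
η_Y = (∂Q/∂Y)·(Y/Q) = 0.0058119 × (13025/52.829) = 1.433.

1.433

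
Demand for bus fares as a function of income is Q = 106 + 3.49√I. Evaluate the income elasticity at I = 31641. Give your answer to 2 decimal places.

At I = 31641: Q = 726.798.
dQ/dI = 3.49/(2√I) = 0.00981003 at this income.
η = (dQ/dI)·(I/Q) = 0.00981003 × (31641/726.798) = 0.43.

0.43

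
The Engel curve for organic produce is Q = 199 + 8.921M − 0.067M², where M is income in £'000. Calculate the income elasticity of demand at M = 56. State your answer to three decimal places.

At M = 56: Q = 488.4640.
dQ/dM = 8.921 − 0.134M = 1.41700.
η = (dQ/dM)·(M/Q) = 1.41700 × (56/488.4640) = 0.162.

0.162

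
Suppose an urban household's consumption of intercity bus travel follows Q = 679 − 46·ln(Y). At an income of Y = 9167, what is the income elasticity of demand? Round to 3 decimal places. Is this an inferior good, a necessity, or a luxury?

At Y = 9167: Q = 259.325.
dQ/dY = -46/Y = -0.005018 at this income.
η = (dQ/dY)·(Y/Q) = -0.005018 × (9167/259.325) = -0.177.
Since η < 0, the good is an inferior good.

-0.177 (inferior good)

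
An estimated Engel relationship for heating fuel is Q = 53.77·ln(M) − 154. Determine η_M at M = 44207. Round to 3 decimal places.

0.128

At M = 44207: Q = 421.158.
dQ/dM = 53.77/M = 0.00121632 at this income.
η = (dQ/dM)·(M/Q) = 0.00121632 × (44207/421.158) = 0.128.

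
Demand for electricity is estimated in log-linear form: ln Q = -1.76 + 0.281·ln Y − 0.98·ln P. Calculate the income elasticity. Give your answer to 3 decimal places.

In a log-linear demand, the coefficient on ln Y is the income elasticity.
So η = 0.281.

0.281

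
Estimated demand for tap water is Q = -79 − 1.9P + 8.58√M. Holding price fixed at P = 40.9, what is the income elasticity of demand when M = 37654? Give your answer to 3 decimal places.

At P = 40.9, M = 37654: Q = 1508.208.
Holding P constant, ∂Q/∂M = 8.58/(2√M) = 0.0221081.
η_M = (∂Q/∂M)·(M/Q) = 0.0221081 × (37654/1508.208) = 0.552.

0.552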